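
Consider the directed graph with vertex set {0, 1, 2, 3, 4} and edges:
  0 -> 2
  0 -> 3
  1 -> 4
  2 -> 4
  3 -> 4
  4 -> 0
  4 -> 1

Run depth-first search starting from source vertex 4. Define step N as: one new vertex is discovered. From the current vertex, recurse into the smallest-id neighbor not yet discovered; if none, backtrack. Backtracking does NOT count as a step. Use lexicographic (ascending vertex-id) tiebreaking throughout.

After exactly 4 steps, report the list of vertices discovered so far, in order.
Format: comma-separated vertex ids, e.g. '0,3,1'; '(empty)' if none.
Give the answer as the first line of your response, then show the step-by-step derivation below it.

4,0,2,3

step 1: discover 4; path=4; order=4
step 2: discover 0; path=4>0; order=4,0
step 3: discover 2; path=4>0>2; order=4,0,2
step 4: discover 3; path=4>0>3; order=4,0,2,3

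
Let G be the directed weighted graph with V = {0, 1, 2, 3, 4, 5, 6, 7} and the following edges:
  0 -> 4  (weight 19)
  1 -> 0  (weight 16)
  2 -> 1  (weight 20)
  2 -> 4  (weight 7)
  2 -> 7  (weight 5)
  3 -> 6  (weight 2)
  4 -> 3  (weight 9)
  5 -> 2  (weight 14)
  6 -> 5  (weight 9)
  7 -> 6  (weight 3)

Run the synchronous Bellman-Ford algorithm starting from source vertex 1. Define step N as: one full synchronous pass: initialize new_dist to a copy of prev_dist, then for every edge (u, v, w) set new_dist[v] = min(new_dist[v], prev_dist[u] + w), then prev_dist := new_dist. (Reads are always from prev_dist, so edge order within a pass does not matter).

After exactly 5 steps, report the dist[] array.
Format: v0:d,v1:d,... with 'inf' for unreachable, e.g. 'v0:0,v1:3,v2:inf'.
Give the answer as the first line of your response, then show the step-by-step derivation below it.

v0:16,v1:0,v2:inf,v3:44,v4:35,v5:55,v6:46,v7:inf

step 1: dist = v0:16,v1:0,v2:inf,v3:inf,v4:inf,v5:inf,v6:inf,v7:inf
step 2: dist = v0:16,v1:0,v2:inf,v3:inf,v4:35,v5:inf,v6:inf,v7:inf
step 3: dist = v0:16,v1:0,v2:inf,v3:44,v4:35,v5:inf,v6:inf,v7:inf
step 4: dist = v0:16,v1:0,v2:inf,v3:44,v4:35,v5:inf,v6:46,v7:inf
step 5: dist = v0:16,v1:0,v2:inf,v3:44,v4:35,v5:55,v6:46,v7:inf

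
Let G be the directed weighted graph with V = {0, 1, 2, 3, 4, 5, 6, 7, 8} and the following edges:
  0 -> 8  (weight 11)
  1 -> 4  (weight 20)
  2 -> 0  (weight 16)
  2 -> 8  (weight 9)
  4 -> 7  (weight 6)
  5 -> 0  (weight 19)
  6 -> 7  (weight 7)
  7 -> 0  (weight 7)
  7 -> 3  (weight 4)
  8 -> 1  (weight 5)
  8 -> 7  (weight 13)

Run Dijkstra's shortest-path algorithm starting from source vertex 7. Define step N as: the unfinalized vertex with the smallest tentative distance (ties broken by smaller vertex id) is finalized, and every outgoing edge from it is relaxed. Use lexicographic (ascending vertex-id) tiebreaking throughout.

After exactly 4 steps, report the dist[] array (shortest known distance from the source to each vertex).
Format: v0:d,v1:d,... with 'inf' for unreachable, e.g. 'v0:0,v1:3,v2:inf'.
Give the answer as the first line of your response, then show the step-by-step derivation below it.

v0:7,v1:23,v2:inf,v3:4,v4:inf,v5:inf,v6:inf,v7:0,v8:18

step 1: dist = v0:7,v1:inf,v2:inf,v3:4,v4:inf,v5:inf,v6:inf,v7:0,v8:inf
step 2: dist = v0:7,v1:inf,v2:inf,v3:4,v4:inf,v5:inf,v6:inf,v7:0,v8:inf
step 3: dist = v0:7,v1:inf,v2:inf,v3:4,v4:inf,v5:inf,v6:inf,v7:0,v8:18
step 4: dist = v0:7,v1:23,v2:inf,v3:4,v4:inf,v5:inf,v6:inf,v7:0,v8:18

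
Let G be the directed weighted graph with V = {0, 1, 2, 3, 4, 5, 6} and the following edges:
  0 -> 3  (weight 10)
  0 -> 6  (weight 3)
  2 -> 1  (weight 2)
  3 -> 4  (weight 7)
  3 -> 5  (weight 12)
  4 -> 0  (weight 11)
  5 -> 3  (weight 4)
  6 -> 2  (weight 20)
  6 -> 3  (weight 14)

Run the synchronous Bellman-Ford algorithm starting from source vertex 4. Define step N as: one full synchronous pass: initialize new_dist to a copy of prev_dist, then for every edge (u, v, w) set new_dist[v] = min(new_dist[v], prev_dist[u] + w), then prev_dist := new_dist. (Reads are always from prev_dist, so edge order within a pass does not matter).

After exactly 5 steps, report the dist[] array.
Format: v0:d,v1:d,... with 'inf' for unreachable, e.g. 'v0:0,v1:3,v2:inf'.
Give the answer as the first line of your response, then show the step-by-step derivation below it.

v0:11,v1:36,v2:34,v3:21,v4:0,v5:33,v6:14

step 1: dist = v0:11,v1:inf,v2:inf,v3:inf,v4:0,v5:inf,v6:inf
step 2: dist = v0:11,v1:inf,v2:inf,v3:21,v4:0,v5:inf,v6:14
step 3: dist = v0:11,v1:inf,v2:34,v3:21,v4:0,v5:33,v6:14
step 4: dist = v0:11,v1:36,v2:34,v3:21,v4:0,v5:33,v6:14
step 5: dist = v0:11,v1:36,v2:34,v3:21,v4:0,v5:33,v6:14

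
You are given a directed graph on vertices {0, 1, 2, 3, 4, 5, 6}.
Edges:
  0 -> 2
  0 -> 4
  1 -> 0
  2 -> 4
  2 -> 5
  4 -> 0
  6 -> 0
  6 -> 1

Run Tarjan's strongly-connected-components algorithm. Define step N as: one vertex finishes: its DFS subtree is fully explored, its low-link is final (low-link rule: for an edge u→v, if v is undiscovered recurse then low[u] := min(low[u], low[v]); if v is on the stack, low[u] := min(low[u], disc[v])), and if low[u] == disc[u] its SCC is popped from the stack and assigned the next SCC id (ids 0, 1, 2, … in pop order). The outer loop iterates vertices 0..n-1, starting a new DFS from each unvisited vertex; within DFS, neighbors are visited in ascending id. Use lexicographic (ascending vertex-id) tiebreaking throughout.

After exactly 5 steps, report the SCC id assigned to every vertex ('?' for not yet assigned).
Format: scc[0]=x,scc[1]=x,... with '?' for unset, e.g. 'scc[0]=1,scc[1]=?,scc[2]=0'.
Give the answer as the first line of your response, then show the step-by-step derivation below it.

scc[0]=1,scc[1]=2,scc[2]=1,scc[3]=?,scc[4]=1,scc[5]=0,scc[6]=?

step 1: low=(low[0]=0,low[1]=?,low[2]=1,low[3]=?,low[4]=0,low[5]=?,low[6]=?); scc=(scc[0]=?,scc[1]=?,scc[2]=?,scc[3]=?,scc[4]=?,scc[5]=?,scc[6]=?)
step 2: low=(low[0]=0,low[1]=?,low[2]=0,low[3]=?,low[4]=0,low[5]=3,low[6]=?); scc=(scc[0]=?,scc[1]=?,scc[2]=?,scc[3]=?,scc[4]=?,scc[5]=0,scc[6]=?)
step 3: low=(low[0]=0,low[1]=?,low[2]=0,low[3]=?,low[4]=0,low[5]=3,low[6]=?); scc=(scc[0]=?,scc[1]=?,scc[2]=?,scc[3]=?,scc[4]=?,scc[5]=0,scc[6]=?)
step 4: low=(low[0]=0,low[1]=?,low[2]=0,low[3]=?,low[4]=0,low[5]=3,low[6]=?); scc=(scc[0]=1,scc[1]=?,scc[2]=1,scc[3]=?,scc[4]=1,scc[5]=0,scc[6]=?)
step 5: low=(low[0]=0,low[1]=4,low[2]=0,low[3]=?,low[4]=0,low[5]=3,low[6]=?); scc=(scc[0]=1,scc[1]=2,scc[2]=1,scc[3]=?,scc[4]=1,scc[5]=0,scc[6]=?)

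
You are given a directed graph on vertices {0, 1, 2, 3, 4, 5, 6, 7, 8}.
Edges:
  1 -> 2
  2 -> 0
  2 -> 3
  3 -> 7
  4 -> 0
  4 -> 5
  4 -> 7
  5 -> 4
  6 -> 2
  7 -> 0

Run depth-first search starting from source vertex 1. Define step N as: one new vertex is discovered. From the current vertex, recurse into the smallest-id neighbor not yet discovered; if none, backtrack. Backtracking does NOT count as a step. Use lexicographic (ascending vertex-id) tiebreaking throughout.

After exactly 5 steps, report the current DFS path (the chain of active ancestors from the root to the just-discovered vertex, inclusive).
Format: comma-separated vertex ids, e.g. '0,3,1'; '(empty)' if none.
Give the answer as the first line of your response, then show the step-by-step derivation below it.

1,2,3,7

step 1: discover 1; path=1; order=1
step 2: discover 2; path=1>2; order=1,2
step 3: discover 0; path=1>2>0; order=1,2,0
step 4: discover 3; path=1>2>3; order=1,2,0,3
step 5: discover 7; path=1>2>3>7; order=1,2,0,3,7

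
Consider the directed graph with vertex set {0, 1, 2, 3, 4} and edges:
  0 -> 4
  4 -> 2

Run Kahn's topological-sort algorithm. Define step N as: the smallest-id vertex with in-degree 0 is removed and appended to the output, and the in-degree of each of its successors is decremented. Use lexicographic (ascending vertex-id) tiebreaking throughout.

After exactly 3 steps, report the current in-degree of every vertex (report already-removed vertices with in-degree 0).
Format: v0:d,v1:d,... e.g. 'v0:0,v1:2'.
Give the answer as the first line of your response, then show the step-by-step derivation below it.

v0:0,v1:0,v2:1,v3:0,v4:0

step 1: output 0; order=[0]; indeg=(0,0,1,0,0)
step 2: output 1; order=[0,1]; indeg=(0,0,1,0,0)
step 3: output 3; order=[0,1,3]; indeg=(0,0,1,0,0)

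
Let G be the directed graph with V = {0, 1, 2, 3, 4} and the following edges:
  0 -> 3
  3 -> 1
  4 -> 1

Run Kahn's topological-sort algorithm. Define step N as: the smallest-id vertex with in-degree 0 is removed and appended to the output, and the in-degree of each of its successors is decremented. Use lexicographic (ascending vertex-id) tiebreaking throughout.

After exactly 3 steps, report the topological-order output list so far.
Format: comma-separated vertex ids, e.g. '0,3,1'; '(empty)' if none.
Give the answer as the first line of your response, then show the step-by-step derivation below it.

0,2,3

step 1: output 0; order=[0]; indeg=(0,2,0,0,0)
step 2: output 2; order=[0,2]; indeg=(0,2,0,0,0)
step 3: output 3; order=[0,2,3]; indeg=(0,1,0,0,0)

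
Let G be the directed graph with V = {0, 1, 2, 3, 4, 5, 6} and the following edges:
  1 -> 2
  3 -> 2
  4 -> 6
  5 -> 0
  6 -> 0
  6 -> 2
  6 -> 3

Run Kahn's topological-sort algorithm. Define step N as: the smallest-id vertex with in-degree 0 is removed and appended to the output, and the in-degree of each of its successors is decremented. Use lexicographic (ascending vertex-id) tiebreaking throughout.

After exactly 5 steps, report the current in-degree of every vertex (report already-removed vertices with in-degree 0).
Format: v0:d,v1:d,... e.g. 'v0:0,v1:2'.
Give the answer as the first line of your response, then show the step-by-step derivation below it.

v0:0,v1:0,v2:1,v3:0,v4:0,v5:0,v6:0

step 1: output 1; order=[1]; indeg=(2,0,2,1,0,0,1)
step 2: output 4; order=[1,4]; indeg=(2,0,2,1,0,0,0)
step 3: output 5; order=[1,4,5]; indeg=(1,0,2,1,0,0,0)
step 4: output 6; order=[1,4,5,6]; indeg=(0,0,1,0,0,0,0)
step 5: output 0; order=[1,4,5,6,0]; indeg=(0,0,1,0,0,0,0)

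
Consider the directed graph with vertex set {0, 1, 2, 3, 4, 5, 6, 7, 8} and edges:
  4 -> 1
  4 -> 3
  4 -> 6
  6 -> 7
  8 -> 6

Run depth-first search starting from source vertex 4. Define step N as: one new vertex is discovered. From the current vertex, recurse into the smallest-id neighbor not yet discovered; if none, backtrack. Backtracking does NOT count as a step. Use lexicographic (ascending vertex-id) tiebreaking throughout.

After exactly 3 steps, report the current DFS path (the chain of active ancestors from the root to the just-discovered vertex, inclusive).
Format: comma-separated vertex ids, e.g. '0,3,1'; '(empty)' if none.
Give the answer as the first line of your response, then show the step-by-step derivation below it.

4,3

step 1: discover 4; path=4; order=4
step 2: discover 1; path=4>1; order=4,1
step 3: discover 3; path=4>3; order=4,1,3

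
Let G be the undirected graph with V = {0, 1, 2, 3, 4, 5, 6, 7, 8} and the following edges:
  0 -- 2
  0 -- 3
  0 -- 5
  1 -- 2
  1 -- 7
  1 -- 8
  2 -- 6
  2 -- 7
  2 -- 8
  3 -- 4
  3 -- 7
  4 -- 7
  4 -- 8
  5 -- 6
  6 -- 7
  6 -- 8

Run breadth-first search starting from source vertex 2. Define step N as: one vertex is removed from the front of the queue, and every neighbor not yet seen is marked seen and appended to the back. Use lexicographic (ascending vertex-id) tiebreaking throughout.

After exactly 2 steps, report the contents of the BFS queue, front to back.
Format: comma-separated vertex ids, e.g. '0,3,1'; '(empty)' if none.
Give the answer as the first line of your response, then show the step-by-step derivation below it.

1,6,7,8,3,5

step 1: dequeue 2; queue=[0,1,6,7,8]; order=2
step 2: dequeue 0; queue=[1,6,7,8,3,5]; order=2,0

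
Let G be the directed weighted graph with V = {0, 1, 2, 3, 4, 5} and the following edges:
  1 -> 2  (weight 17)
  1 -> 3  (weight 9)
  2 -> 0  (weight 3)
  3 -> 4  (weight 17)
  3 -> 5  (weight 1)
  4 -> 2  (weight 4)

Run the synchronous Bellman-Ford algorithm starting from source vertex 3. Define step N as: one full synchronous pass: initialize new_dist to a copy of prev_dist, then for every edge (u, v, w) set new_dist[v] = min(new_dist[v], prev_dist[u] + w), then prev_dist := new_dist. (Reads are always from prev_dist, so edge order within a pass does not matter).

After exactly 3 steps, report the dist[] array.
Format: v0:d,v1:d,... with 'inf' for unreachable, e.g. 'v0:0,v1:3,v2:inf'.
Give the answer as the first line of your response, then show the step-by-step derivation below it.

v0:24,v1:inf,v2:21,v3:0,v4:17,v5:1

step 1: dist = v0:inf,v1:inf,v2:inf,v3:0,v4:17,v5:1
step 2: dist = v0:inf,v1:inf,v2:21,v3:0,v4:17,v5:1
step 3: dist = v0:24,v1:inf,v2:21,v3:0,v4:17,v5:1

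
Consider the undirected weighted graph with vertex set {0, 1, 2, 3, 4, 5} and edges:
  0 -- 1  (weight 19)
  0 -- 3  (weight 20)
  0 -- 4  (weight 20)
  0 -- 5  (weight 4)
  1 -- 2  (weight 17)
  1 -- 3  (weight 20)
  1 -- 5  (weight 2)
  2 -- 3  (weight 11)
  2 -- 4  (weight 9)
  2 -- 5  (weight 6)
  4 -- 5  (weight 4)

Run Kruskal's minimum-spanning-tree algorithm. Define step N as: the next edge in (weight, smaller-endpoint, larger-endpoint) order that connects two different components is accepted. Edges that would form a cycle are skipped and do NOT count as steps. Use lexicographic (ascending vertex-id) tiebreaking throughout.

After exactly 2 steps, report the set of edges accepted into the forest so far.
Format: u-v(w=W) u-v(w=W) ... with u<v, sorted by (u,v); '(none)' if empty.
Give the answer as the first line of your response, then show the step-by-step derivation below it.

0-5(w=4) 1-5(w=2)

step 1: add edge 1-5 (w=2); MST = {1-5(w=2)}
step 2: add edge 0-5 (w=4); MST = {0-5(w=4) 1-5(w=2)}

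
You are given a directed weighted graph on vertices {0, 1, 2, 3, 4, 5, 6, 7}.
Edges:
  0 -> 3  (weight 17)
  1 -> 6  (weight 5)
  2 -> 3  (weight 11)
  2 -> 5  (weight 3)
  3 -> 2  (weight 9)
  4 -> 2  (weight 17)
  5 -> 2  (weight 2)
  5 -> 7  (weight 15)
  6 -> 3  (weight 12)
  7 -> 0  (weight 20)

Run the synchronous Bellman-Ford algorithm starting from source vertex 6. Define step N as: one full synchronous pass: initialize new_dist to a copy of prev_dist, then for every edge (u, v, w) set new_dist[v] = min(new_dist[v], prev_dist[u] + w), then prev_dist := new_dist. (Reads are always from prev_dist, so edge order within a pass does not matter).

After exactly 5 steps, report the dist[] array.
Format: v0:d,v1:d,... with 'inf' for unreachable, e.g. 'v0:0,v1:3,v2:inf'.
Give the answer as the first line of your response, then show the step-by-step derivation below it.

v0:59,v1:inf,v2:21,v3:12,v4:inf,v5:24,v6:0,v7:39

step 1: dist = v0:inf,v1:inf,v2:inf,v3:12,v4:inf,v5:inf,v6:0,v7:inf
step 2: dist = v0:inf,v1:inf,v2:21,v3:12,v4:inf,v5:inf,v6:0,v7:inf
step 3: dist = v0:inf,v1:inf,v2:21,v3:12,v4:inf,v5:24,v6:0,v7:inf
step 4: dist = v0:inf,v1:inf,v2:21,v3:12,v4:inf,v5:24,v6:0,v7:39
step 5: dist = v0:59,v1:inf,v2:21,v3:12,v4:inf,v5:24,v6:0,v7:39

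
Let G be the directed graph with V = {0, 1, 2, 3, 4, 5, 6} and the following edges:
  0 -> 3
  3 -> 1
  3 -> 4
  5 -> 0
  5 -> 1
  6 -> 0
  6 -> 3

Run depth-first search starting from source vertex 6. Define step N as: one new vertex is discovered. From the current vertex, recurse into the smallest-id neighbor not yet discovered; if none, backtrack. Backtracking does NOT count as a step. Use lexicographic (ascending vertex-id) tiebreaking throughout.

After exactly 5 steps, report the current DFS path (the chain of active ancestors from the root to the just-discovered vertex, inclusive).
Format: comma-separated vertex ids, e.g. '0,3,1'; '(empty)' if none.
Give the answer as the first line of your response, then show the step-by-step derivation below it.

6,0,3,4

step 1: discover 6; path=6; order=6
step 2: discover 0; path=6>0; order=6,0
step 3: discover 3; path=6>0>3; order=6,0,3
step 4: discover 1; path=6>0>3>1; order=6,0,3,1
step 5: discover 4; path=6>0>3>4; order=6,0,3,1,4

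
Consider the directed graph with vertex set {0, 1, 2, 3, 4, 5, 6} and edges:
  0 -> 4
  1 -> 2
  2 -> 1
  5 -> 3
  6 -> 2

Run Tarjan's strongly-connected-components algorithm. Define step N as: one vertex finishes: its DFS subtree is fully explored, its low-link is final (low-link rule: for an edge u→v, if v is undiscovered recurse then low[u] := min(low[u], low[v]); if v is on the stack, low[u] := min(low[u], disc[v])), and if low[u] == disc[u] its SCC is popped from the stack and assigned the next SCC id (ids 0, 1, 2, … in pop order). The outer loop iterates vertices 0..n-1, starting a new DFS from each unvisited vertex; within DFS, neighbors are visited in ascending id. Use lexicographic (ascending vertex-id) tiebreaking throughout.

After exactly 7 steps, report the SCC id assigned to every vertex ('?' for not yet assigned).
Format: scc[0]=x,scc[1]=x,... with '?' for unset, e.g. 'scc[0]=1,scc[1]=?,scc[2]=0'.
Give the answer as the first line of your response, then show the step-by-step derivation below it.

scc[0]=1,scc[1]=2,scc[2]=2,scc[3]=3,scc[4]=0,scc[5]=4,scc[6]=5

step 1: low=(low[0]=0,low[1]=?,low[2]=?,low[3]=?,low[4]=1,low[5]=?,low[6]=?); scc=(scc[0]=?,scc[1]=?,scc[2]=?,scc[3]=?,scc[4]=0,scc[5]=?,scc[6]=?)
step 2: low=(low[0]=0,low[1]=?,low[2]=?,low[3]=?,low[4]=1,low[5]=?,low[6]=?); scc=(scc[0]=1,scc[1]=?,scc[2]=?,scc[3]=?,scc[4]=0,scc[5]=?,scc[6]=?)
step 3: low=(low[0]=0,low[1]=2,low[2]=2,low[3]=?,low[4]=1,low[5]=?,low[6]=?); scc=(scc[0]=1,scc[1]=?,scc[2]=?,scc[3]=?,scc[4]=0,scc[5]=?,scc[6]=?)
step 4: low=(low[0]=0,low[1]=2,low[2]=2,low[3]=?,low[4]=1,low[5]=?,low[6]=?); scc=(scc[0]=1,scc[1]=2,scc[2]=2,scc[3]=?,scc[4]=0,scc[5]=?,scc[6]=?)
step 5: low=(low[0]=0,low[1]=2,low[2]=2,low[3]=4,low[4]=1,low[5]=?,low[6]=?); scc=(scc[0]=1,scc[1]=2,scc[2]=2,scc[3]=3,scc[4]=0,scc[5]=?,scc[6]=?)
step 6: low=(low[0]=0,low[1]=2,low[2]=2,low[3]=4,low[4]=1,low[5]=5,low[6]=?); scc=(scc[0]=1,scc[1]=2,scc[2]=2,scc[3]=3,scc[4]=0,scc[5]=4,scc[6]=?)
step 7: low=(low[0]=0,low[1]=2,low[2]=2,low[3]=4,low[4]=1,low[5]=5,low[6]=6); scc=(scc[0]=1,scc[1]=2,scc[2]=2,scc[3]=3,scc[4]=0,scc[5]=4,scc[6]=5)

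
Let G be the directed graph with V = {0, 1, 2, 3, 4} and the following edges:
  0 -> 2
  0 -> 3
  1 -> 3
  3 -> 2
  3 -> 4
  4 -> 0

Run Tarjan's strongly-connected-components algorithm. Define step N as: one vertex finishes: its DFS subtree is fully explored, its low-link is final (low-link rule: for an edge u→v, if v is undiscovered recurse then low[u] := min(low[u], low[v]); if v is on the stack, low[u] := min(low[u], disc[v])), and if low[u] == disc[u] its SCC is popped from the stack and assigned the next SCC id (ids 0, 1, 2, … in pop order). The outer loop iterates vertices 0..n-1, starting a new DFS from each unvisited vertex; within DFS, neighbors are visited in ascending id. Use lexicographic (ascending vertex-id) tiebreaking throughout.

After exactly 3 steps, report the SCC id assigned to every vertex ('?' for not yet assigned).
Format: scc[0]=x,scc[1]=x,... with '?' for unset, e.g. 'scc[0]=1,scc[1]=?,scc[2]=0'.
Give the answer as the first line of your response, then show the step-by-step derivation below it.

scc[0]=?,scc[1]=?,scc[2]=0,scc[3]=?,scc[4]=?

step 1: low=(low[0]=0,low[1]=?,low[2]=1,low[3]=?,low[4]=?); scc=(scc[0]=?,scc[1]=?,scc[2]=0,scc[3]=?,scc[4]=?)
step 2: low=(low[0]=0,low[1]=?,low[2]=1,low[3]=2,low[4]=0); scc=(scc[0]=?,scc[1]=?,scc[2]=0,scc[3]=?,scc[4]=?)
step 3: low=(low[0]=0,low[1]=?,low[2]=1,low[3]=0,low[4]=0); scc=(scc[0]=?,scc[1]=?,scc[2]=0,scc[3]=?,scc[4]=?)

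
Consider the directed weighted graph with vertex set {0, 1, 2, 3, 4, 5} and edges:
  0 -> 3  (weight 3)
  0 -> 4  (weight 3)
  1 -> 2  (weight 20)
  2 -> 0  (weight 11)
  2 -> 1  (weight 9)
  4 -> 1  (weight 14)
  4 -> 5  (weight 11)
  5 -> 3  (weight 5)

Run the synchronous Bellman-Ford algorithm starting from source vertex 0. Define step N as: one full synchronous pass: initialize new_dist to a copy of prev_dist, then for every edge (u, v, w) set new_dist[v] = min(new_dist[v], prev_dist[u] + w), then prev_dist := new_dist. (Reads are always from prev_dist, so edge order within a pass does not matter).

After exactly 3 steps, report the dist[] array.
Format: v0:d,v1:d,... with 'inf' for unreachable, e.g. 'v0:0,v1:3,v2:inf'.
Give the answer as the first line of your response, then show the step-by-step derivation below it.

v0:0,v1:17,v2:37,v3:3,v4:3,v5:14

step 1: dist = v0:0,v1:inf,v2:inf,v3:3,v4:3,v5:inf
step 2: dist = v0:0,v1:17,v2:inf,v3:3,v4:3,v5:14
step 3: dist = v0:0,v1:17,v2:37,v3:3,v4:3,v5:14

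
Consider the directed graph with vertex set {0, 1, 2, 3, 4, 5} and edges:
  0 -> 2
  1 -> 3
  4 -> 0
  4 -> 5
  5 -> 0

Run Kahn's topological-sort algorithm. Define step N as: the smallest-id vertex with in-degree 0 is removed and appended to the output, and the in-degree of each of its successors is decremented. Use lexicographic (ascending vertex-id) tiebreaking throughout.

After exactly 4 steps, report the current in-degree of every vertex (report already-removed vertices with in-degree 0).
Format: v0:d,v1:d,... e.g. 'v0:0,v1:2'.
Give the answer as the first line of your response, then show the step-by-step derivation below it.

v0:0,v1:0,v2:1,v3:0,v4:0,v5:0

step 1: output 1; order=[1]; indeg=(2,0,1,0,0,1)
step 2: output 3; order=[1,3]; indeg=(2,0,1,0,0,1)
step 3: output 4; order=[1,3,4]; indeg=(1,0,1,0,0,0)
step 4: output 5; order=[1,3,4,5]; indeg=(0,0,1,0,0,0)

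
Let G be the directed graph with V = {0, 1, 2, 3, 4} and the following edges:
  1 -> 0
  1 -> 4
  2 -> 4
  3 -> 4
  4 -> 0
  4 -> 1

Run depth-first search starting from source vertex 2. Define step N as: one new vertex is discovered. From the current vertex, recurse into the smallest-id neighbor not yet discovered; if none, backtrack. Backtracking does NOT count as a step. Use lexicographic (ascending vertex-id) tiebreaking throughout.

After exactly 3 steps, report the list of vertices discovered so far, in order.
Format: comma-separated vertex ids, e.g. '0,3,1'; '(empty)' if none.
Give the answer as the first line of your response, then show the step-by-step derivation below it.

2,4,0

step 1: discover 2; path=2; order=2
step 2: discover 4; path=2>4; order=2,4
step 3: discover 0; path=2>4>0; order=2,4,0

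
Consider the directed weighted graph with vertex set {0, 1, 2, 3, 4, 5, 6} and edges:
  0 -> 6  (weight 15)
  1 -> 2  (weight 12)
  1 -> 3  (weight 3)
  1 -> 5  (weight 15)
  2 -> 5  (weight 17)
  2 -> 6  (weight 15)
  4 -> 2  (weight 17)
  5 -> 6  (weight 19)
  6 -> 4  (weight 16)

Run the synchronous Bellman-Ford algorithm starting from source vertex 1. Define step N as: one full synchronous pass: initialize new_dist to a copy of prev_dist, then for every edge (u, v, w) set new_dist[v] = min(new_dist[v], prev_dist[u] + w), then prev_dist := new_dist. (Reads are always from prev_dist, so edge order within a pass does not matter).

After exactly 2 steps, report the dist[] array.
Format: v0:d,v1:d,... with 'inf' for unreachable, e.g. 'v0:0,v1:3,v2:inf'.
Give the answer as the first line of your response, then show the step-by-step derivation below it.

v0:inf,v1:0,v2:12,v3:3,v4:inf,v5:15,v6:27

step 1: dist = v0:inf,v1:0,v2:12,v3:3,v4:inf,v5:15,v6:inf
step 2: dist = v0:inf,v1:0,v2:12,v3:3,v4:inf,v5:15,v6:27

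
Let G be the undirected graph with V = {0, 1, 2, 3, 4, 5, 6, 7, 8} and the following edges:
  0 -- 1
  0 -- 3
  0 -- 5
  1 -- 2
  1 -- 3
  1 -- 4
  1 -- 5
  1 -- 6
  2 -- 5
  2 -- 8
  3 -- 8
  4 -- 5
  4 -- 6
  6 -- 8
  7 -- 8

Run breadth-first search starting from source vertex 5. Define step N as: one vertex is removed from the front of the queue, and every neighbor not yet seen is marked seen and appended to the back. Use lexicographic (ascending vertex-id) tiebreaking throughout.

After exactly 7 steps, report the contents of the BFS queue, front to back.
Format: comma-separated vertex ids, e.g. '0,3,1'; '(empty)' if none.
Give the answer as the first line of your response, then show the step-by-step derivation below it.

8

step 1: dequeue 5; queue=[0,1,2,4]; order=5
step 2: dequeue 0; queue=[1,2,4,3]; order=5,0
step 3: dequeue 1; queue=[2,4,3,6]; order=5,0,1
step 4: dequeue 2; queue=[4,3,6,8]; order=5,0,1,2
step 5: dequeue 4; queue=[3,6,8]; order=5,0,1,2,4
step 6: dequeue 3; queue=[6,8]; order=5,0,1,2,4,3
step 7: dequeue 6; queue=[8]; order=5,0,1,2,4,3,6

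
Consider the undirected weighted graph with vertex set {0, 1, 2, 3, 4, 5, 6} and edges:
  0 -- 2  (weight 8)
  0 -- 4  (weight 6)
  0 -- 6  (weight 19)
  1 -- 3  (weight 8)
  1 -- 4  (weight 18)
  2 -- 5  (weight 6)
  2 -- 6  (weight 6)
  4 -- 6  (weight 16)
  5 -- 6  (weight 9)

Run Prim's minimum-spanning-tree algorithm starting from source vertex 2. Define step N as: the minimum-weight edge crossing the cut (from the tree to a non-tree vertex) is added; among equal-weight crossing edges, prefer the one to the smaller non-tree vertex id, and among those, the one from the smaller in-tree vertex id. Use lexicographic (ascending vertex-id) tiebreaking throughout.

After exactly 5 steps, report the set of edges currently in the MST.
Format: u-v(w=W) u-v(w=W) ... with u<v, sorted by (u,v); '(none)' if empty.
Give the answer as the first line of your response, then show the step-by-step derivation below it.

0-2(w=8) 0-4(w=6) 1-4(w=18) 2-5(w=6) 2-6(w=6)

step 1: add edge 2-5 (w=6); MST = {2-5(w=6)}
step 2: add edge 2-6 (w=6); MST = {2-5(w=6) 2-6(w=6)}
step 3: add edge 0-2 (w=8); MST = {0-2(w=8) 2-5(w=6) 2-6(w=6)}
step 4: add edge 0-4 (w=6); MST = {0-2(w=8) 0-4(w=6) 2-5(w=6) 2-6(w=6)}
step 5: add edge 1-4 (w=18); MST = {0-2(w=8) 0-4(w=6) 1-4(w=18) 2-5(w=6) 2-6(w=6)}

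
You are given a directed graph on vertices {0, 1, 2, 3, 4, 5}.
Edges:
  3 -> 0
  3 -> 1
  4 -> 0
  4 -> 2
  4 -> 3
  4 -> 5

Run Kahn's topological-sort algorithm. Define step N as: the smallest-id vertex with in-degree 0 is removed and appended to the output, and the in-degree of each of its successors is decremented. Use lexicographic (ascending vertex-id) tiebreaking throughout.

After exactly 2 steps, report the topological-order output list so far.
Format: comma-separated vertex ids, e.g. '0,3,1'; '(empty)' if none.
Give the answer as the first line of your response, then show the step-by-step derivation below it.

4,2

step 1: output 4; order=[4]; indeg=(1,1,0,0,0,0)
step 2: output 2; order=[4,2]; indeg=(1,1,0,0,0,0)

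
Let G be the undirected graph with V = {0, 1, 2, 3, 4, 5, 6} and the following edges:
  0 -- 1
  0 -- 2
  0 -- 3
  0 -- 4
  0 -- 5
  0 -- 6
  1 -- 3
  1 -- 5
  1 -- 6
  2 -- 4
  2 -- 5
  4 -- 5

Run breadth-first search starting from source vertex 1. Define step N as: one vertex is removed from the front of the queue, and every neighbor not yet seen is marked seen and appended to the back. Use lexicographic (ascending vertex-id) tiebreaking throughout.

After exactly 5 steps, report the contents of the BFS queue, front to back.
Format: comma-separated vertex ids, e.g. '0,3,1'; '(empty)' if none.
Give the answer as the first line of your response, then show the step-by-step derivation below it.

2,4

step 1: dequeue 1; queue=[0,3,5,6]; order=1
step 2: dequeue 0; queue=[3,5,6,2,4]; order=1,0
step 3: dequeue 3; queue=[5,6,2,4]; order=1,0,3
step 4: dequeue 5; queue=[6,2,4]; order=1,0,3,5
step 5: dequeue 6; queue=[2,4]; order=1,0,3,5,6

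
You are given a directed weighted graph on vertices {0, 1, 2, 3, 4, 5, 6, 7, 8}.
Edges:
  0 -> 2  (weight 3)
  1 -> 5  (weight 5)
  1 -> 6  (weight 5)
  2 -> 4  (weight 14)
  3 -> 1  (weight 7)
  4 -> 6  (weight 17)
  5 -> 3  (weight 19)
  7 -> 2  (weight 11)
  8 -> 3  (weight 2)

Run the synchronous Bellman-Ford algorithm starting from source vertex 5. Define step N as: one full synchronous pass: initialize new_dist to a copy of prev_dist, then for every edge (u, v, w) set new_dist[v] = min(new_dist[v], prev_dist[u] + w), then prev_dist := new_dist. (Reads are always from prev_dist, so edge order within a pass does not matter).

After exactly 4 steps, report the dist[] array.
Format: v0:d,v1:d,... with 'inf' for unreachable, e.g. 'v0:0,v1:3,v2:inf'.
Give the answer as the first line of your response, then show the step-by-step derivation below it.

v0:inf,v1:26,v2:inf,v3:19,v4:inf,v5:0,v6:31,v7:inf,v8:inf

step 1: dist = v0:inf,v1:inf,v2:inf,v3:19,v4:inf,v5:0,v6:inf,v7:inf,v8:inf
step 2: dist = v0:inf,v1:26,v2:inf,v3:19,v4:inf,v5:0,v6:inf,v7:inf,v8:inf
step 3: dist = v0:inf,v1:26,v2:inf,v3:19,v4:inf,v5:0,v6:31,v7:inf,v8:inf
step 4: dist = v0:inf,v1:26,v2:inf,v3:19,v4:inf,v5:0,v6:31,v7:inf,v8:inf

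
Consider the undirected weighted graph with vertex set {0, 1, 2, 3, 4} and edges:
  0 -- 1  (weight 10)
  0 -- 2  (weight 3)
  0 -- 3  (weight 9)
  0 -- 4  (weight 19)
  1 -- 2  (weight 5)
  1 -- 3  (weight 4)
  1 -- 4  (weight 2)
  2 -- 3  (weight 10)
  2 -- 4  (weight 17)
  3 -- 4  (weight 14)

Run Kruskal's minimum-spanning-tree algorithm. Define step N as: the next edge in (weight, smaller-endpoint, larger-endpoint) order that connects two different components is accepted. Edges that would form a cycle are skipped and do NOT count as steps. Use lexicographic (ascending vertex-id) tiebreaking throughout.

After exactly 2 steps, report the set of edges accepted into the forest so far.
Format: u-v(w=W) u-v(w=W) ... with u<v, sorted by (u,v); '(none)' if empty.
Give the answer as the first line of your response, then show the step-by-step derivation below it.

0-2(w=3) 1-4(w=2)

step 1: add edge 1-4 (w=2); MST = {1-4(w=2)}
step 2: add edge 0-2 (w=3); MST = {0-2(w=3) 1-4(w=2)}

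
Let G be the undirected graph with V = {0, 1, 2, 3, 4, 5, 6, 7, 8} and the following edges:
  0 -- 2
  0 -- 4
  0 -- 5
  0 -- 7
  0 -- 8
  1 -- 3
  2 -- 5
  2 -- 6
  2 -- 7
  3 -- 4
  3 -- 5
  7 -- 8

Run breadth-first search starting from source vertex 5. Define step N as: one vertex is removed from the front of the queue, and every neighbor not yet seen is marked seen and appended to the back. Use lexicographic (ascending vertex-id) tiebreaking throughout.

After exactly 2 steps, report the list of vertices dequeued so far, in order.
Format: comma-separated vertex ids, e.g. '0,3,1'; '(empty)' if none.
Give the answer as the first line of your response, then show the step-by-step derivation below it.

5,0

step 1: dequeue 5; queue=[0,2,3]; order=5
step 2: dequeue 0; queue=[2,3,4,7,8]; order=5,0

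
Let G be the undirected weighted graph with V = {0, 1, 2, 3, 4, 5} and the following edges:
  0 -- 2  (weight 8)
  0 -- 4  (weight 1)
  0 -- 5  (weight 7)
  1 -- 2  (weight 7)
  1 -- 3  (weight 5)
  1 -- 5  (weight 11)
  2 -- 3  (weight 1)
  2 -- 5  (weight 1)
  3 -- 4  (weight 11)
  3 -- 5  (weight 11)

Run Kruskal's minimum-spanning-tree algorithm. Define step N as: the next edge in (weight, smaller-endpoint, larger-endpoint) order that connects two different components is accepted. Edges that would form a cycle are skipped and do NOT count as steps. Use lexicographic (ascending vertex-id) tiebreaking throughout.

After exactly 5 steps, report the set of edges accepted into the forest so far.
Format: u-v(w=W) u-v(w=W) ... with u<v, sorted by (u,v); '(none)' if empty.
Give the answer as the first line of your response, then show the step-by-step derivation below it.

0-4(w=1) 0-5(w=7) 1-3(w=5) 2-3(w=1) 2-5(w=1)

step 1: add edge 0-4 (w=1); MST = {0-4(w=1)}
step 2: add edge 2-3 (w=1); MST = {0-4(w=1) 2-3(w=1)}
step 3: add edge 2-5 (w=1); MST = {0-4(w=1) 2-3(w=1) 2-5(w=1)}
step 4: add edge 1-3 (w=5); MST = {0-4(w=1) 1-3(w=5) 2-3(w=1) 2-5(w=1)}
step 5: add edge 0-5 (w=7); MST = {0-4(w=1) 0-5(w=7) 1-3(w=5) 2-3(w=1) 2-5(w=1)}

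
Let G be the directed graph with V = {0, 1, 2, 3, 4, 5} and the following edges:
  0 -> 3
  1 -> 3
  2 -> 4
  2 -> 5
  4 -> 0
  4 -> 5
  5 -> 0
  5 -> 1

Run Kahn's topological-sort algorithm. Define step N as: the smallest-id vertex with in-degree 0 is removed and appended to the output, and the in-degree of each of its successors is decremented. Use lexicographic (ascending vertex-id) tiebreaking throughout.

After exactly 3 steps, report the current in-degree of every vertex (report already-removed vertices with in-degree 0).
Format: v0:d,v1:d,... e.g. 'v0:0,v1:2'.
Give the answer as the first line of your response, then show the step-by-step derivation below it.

v0:0,v1:0,v2:0,v3:2,v4:0,v5:0

step 1: output 2; order=[2]; indeg=(2,1,0,2,0,1)
step 2: output 4; order=[2,4]; indeg=(1,1,0,2,0,0)
step 3: output 5; order=[2,4,5]; indeg=(0,0,0,2,0,0)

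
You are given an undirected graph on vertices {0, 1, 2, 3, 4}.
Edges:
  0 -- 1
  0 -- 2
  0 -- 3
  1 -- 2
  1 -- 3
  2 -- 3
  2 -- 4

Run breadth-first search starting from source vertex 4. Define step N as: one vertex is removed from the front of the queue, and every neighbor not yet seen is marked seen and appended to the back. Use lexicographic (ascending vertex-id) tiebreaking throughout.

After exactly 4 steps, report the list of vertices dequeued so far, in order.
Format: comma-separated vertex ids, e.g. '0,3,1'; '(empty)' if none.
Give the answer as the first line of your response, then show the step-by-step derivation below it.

4,2,0,1

step 1: dequeue 4; queue=[2]; order=4
step 2: dequeue 2; queue=[0,1,3]; order=4,2
step 3: dequeue 0; queue=[1,3]; order=4,2,0
step 4: dequeue 1; queue=[3]; order=4,2,0,1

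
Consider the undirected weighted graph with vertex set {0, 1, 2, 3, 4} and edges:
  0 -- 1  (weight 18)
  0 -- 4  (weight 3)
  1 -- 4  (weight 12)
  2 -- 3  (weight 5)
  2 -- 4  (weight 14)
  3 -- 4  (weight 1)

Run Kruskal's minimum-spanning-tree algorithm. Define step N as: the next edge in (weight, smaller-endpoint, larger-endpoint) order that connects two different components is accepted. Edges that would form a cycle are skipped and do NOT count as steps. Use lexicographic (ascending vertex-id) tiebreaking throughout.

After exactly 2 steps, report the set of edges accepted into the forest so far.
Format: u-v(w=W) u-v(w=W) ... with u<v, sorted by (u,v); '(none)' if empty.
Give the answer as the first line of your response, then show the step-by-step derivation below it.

0-4(w=3) 3-4(w=1)

step 1: add edge 3-4 (w=1); MST = {3-4(w=1)}
step 2: add edge 0-4 (w=3); MST = {0-4(w=3) 3-4(w=1)}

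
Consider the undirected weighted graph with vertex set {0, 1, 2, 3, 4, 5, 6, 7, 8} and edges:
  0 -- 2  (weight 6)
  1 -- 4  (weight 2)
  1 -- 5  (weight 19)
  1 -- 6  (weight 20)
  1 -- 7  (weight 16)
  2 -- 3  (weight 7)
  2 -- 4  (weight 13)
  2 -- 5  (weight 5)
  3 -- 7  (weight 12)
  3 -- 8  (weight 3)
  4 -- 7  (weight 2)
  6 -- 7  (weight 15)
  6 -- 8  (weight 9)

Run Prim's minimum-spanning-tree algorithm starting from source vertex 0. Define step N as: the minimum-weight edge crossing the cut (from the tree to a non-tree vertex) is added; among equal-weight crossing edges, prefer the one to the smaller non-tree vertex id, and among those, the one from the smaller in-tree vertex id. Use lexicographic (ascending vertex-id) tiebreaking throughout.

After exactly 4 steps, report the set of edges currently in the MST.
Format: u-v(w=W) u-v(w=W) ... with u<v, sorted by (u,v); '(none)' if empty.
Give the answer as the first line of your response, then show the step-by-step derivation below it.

0-2(w=6) 2-3(w=7) 2-5(w=5) 3-8(w=3)

step 1: add edge 0-2 (w=6); MST = {0-2(w=6)}
step 2: add edge 2-5 (w=5); MST = {0-2(w=6) 2-5(w=5)}
step 3: add edge 2-3 (w=7); MST = {0-2(w=6) 2-3(w=7) 2-5(w=5)}
step 4: add edge 3-8 (w=3); MST = {0-2(w=6) 2-3(w=7) 2-5(w=5) 3-8(w=3)}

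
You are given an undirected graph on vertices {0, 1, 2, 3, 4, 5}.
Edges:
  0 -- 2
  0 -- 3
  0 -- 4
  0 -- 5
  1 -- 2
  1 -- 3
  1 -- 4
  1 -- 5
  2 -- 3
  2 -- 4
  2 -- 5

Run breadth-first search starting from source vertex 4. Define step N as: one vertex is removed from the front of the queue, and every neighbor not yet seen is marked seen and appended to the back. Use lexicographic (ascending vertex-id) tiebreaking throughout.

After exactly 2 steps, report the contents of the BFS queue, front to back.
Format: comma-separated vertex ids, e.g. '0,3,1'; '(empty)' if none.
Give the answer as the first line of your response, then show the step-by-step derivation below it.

1,2,3,5

step 1: dequeue 4; queue=[0,1,2]; order=4
step 2: dequeue 0; queue=[1,2,3,5]; order=4,0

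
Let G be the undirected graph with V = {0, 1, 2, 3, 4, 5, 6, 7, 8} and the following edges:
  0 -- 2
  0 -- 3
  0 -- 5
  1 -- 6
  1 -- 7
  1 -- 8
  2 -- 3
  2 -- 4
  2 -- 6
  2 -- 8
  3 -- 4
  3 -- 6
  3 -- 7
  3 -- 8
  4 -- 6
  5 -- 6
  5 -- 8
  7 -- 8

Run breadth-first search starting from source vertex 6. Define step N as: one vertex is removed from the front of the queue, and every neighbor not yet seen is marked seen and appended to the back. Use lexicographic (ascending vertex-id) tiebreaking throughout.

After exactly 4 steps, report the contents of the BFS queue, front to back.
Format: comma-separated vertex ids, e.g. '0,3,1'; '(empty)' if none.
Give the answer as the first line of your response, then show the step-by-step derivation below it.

4,5,7,8,0

step 1: dequeue 6; queue=[1,2,3,4,5]; order=6
step 2: dequeue 1; queue=[2,3,4,5,7,8]; order=6,1
step 3: dequeue 2; queue=[3,4,5,7,8,0]; order=6,1,2
step 4: dequeue 3; queue=[4,5,7,8,0]; order=6,1,2,3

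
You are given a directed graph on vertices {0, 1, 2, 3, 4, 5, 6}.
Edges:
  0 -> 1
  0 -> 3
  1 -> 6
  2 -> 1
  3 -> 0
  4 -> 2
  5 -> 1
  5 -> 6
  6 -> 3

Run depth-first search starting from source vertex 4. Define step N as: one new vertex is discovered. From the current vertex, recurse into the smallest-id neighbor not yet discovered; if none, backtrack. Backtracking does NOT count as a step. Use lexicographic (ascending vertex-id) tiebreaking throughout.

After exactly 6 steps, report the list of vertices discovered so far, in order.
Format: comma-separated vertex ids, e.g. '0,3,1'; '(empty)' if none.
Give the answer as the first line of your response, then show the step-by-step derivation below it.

4,2,1,6,3,0

step 1: discover 4; path=4; order=4
step 2: discover 2; path=4>2; order=4,2
step 3: discover 1; path=4>2>1; order=4,2,1
step 4: discover 6; path=4>2>1>6; order=4,2,1,6
step 5: discover 3; path=4>2>1>6>3; order=4,2,1,6,3
step 6: discover 0; path=4>2>1>6>3>0; order=4,2,1,6,3,0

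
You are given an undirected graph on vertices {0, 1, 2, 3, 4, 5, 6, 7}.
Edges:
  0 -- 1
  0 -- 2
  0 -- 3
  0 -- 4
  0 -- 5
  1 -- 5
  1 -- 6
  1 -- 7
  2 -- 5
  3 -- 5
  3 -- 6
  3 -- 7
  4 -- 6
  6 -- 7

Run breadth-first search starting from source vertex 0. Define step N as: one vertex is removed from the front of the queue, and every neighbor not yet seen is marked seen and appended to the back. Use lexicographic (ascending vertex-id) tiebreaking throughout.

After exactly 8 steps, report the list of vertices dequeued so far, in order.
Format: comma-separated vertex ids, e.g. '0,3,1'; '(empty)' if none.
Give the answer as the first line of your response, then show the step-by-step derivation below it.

0,1,2,3,4,5,6,7

step 1: dequeue 0; queue=[1,2,3,4,5]; order=0
step 2: dequeue 1; queue=[2,3,4,5,6,7]; order=0,1
step 3: dequeue 2; queue=[3,4,5,6,7]; order=0,1,2
step 4: dequeue 3; queue=[4,5,6,7]; order=0,1,2,3
step 5: dequeue 4; queue=[5,6,7]; order=0,1,2,3,4
step 6: dequeue 5; queue=[6,7]; order=0,1,2,3,4,5
step 7: dequeue 6; queue=[7]; order=0,1,2,3,4,5,6
step 8: dequeue 7; queue=[(empty)]; order=0,1,2,3,4,5,6,7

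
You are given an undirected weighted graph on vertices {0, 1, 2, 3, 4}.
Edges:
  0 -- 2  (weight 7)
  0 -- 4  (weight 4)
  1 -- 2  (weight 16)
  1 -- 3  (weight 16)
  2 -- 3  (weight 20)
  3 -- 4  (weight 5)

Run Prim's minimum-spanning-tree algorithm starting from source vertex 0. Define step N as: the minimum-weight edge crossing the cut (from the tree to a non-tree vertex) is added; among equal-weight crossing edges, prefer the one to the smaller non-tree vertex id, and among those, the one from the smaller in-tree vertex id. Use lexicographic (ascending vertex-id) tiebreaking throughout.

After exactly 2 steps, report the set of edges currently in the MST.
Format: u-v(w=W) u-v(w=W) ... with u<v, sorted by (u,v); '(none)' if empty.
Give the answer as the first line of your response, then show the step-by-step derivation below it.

0-4(w=4) 3-4(w=5)

step 1: add edge 0-4 (w=4); MST = {0-4(w=4)}
step 2: add edge 3-4 (w=5); MST = {0-4(w=4) 3-4(w=5)}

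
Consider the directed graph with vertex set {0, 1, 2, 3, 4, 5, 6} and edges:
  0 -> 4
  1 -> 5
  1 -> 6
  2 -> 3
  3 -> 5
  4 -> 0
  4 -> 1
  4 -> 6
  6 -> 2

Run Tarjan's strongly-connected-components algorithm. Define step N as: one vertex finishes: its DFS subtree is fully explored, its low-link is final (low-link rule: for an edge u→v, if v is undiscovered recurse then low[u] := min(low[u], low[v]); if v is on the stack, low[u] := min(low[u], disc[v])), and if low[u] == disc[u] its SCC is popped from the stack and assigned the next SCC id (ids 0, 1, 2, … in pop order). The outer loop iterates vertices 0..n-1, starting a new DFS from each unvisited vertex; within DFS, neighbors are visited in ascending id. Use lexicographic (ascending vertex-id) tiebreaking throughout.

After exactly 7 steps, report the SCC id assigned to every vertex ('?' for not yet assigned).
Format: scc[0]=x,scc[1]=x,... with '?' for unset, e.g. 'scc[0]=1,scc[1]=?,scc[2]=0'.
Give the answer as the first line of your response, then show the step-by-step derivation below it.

scc[0]=5,scc[1]=4,scc[2]=2,scc[3]=1,scc[4]=5,scc[5]=0,scc[6]=3

step 1: low=(low[0]=0,low[1]=2,low[2]=?,low[3]=?,low[4]=0,low[5]=3,low[6]=?); scc=(scc[0]=?,scc[1]=?,scc[2]=?,scc[3]=?,scc[4]=?,scc[5]=0,scc[6]=?)
step 2: low=(low[0]=0,low[1]=2,low[2]=5,low[3]=6,low[4]=0,low[5]=3,low[6]=4); scc=(scc[0]=?,scc[1]=?,scc[2]=?,scc[3]=1,scc[4]=?,scc[5]=0,scc[6]=?)
step 3: low=(low[0]=0,low[1]=2,low[2]=5,low[3]=6,low[4]=0,low[5]=3,low[6]=4); scc=(scc[0]=?,scc[1]=?,scc[2]=2,scc[3]=1,scc[4]=?,scc[5]=0,scc[6]=?)
step 4: low=(low[0]=0,low[1]=2,low[2]=5,low[3]=6,low[4]=0,low[5]=3,low[6]=4); scc=(scc[0]=?,scc[1]=?,scc[2]=2,scc[3]=1,scc[4]=?,scc[5]=0,scc[6]=3)
step 5: low=(low[0]=0,low[1]=2,low[2]=5,low[3]=6,low[4]=0,low[5]=3,low[6]=4); scc=(scc[0]=?,scc[1]=4,scc[2]=2,scc[3]=1,scc[4]=?,scc[5]=0,scc[6]=3)
step 6: low=(low[0]=0,low[1]=2,low[2]=5,low[3]=6,low[4]=0,low[5]=3,low[6]=4); scc=(scc[0]=?,scc[1]=4,scc[2]=2,scc[3]=1,scc[4]=?,scc[5]=0,scc[6]=3)
step 7: low=(low[0]=0,low[1]=2,low[2]=5,low[3]=6,low[4]=0,low[5]=3,low[6]=4); scc=(scc[0]=5,scc[1]=4,scc[2]=2,scc[3]=1,scc[4]=5,scc[5]=0,scc[6]=3)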